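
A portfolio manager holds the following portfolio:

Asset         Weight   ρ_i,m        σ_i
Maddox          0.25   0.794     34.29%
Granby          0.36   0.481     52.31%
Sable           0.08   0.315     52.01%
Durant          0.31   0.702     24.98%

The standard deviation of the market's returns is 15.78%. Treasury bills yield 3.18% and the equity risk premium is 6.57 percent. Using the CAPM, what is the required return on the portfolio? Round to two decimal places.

12.59%

β_Maddox = 0.794 × 34.29% / 15.78% = 1.7254
β_Granby = 0.481 × 52.31% / 15.78% = 1.5945
β_Sable = 0.315 × 52.01% / 15.78% = 1.0382
β_Durant = 0.702 × 24.98% / 15.78% = 1.1113
β_P = Σ w_i β_i = 0.25×1.7254 + 0.36×1.5945 + 0.08×1.0382 + 0.31×1.1113 = 1.4329
E(R_P) = R_f + β_P × MRP = 3.18% + 1.4329 × 6.57% = 12.59%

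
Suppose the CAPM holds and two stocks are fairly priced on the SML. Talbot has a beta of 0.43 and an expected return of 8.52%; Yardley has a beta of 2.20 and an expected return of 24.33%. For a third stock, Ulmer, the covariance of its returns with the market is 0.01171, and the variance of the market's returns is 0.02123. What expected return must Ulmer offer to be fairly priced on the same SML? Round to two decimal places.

9.61%

MRP = (24.33% − 8.52%) / (2.20 − 0.43) = 8.9322%
R_f = 8.52% − 0.43 × 8.9322% = 4.6792%
β_Ulmer = Cov / Var(R_m) = 0.01171 / 0.02123 = 0.5516
E(R_Ulmer) = R_f + β × MRP = 4.6792% + 0.5516 × 8.9322% = 9.61%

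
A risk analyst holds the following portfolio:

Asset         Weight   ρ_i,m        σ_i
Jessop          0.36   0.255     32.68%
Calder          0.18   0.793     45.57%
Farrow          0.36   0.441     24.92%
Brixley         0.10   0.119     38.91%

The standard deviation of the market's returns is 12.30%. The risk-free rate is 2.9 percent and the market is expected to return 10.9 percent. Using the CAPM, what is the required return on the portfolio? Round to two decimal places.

β_Jessop = 0.255 × 32.68% / 12.30% = 0.6775
β_Calder = 0.793 × 45.57% / 12.30% = 2.9380
β_Farrow = 0.441 × 24.92% / 12.30% = 0.8935
β_Brixley = 0.119 × 38.91% / 12.30% = 0.3764
β_P = Σ w_i β_i = 0.36×0.6775 + 0.18×2.9380 + 0.36×0.8935 + 0.10×0.3764 = 1.1320
MRP = 10.9% − 2.9% = 8.00%
E(R_P) = R_f + β_P × MRP = 2.9% + 1.1320 × 8.0% = 11.96%

11.96%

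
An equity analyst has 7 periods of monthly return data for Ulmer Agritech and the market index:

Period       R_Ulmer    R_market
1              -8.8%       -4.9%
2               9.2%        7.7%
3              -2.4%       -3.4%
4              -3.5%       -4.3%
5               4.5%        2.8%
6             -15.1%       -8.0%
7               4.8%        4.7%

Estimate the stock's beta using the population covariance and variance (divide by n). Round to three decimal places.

Mean R_i = (-8.8 + 9.2 − 2.4 − 3.5 + 4.5 − 15.1 + 4.8) / 7 = -1.6143%
Mean R_m = (-4.9 + 7.7 − 3.4 − 4.3 + 2.8 − 8.0 + 4.7) / 7 = -0.7714%
Σ(R_i − R̄_i)(R_m − R̄_m) = 284.4129  ⇒  Cov = 284.4129 / 7 = 40.6304
Σ(R_m − R̄_m)² = 203.1143  ⇒  Var(R_m) = 203.1143 / 7 = 29.0163
β = Cov / Var(R_m) = 40.6304 / 29.0163 = 1.4003

1.400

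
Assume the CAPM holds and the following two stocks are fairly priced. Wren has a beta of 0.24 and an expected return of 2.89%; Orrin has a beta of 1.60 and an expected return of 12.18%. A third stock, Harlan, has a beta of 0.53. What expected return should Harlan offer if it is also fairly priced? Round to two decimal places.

MRP (SML slope) = (12.18% − 2.89%) / (1.60 − 0.24) = 9.29% / 1.36 = 6.8309%
R_f (intercept) = 2.89% − 0.24 × 6.8309% = 1.2506%
E(R_Harlan) = R_f + β × MRP = 1.2506% + 0.53 × 6.8309% = 4.87%

4.87%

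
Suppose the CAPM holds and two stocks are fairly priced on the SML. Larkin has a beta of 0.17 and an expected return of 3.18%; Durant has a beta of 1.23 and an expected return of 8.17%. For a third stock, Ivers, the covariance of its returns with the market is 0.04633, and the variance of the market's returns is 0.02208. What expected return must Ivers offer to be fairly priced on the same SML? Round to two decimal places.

MRP = (8.17% − 3.18%) / (1.23 − 0.17) = 4.7075%
R_f = 3.18% − 0.17 × 4.7075% = 2.3797%
β_Ivers = Cov / Var(R_m) = 0.04633 / 0.02208 = 2.0983
E(R_Ivers) = R_f + β × MRP = 2.3797% + 2.0983 × 4.7075% = 12.26%

12.26%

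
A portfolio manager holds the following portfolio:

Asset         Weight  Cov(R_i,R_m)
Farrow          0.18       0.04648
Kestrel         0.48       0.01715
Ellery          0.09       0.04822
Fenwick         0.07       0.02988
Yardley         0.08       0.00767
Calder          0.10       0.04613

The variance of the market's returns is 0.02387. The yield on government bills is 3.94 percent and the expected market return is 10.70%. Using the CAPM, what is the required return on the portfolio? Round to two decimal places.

β_Farrow = 0.04648 / 0.02387 = 1.9472
β_Kestrel = 0.01715 / 0.02387 = 0.7185
β_Ellery = 0.04822 / 0.02387 = 2.0201
β_Fenwick = 0.02988 / 0.02387 = 1.2518
β_Yardley = 0.00767 / 0.02387 = 0.3213
β_Calder = 0.04613 / 0.02387 = 1.9326
β_P = Σ w_i β_i = 0.18×1.9472 + 0.48×0.7185 + 0.09×2.0201 + 0.07×1.2518 + 0.08×0.3213 + 0.10×1.9326 = 1.1838
MRP = 10.70% − 3.94% = 6.76%
E(R_P) = R_f + β_P × MRP = 3.94% + 1.1838 × 6.76% = 11.94%

11.94%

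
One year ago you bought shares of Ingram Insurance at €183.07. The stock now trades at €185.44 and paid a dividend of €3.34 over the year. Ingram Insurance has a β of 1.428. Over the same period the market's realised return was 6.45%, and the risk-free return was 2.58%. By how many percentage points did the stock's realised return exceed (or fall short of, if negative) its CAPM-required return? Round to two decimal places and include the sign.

Realised HPR = (P1 + D1 − P0) / P0 = (185.44 + 3.34 − 183.07) / 183.07 = 5.71 / 183.07 = 3.1190%
MRP = 6.45% − 2.58% = 3.87%
CAPM required = R_f + β·MRP = 2.58% + 1.428 × 3.87% = 8.10636%
α = realised − required = 3.1190% − 8.10636% = -4.99%

-4.99%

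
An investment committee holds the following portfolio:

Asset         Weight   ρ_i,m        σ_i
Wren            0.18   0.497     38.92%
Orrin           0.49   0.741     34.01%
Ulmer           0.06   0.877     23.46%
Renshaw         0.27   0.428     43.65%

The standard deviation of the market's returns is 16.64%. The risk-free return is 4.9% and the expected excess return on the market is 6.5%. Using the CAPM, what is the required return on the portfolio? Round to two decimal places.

β_Wren = 0.497 × 38.92% / 16.64% = 1.1625
β_Orrin = 0.741 × 34.01% / 16.64% = 1.5145
β_Ulmer = 0.877 × 23.46% / 16.64% = 1.2364
β_Renshaw = 0.428 × 43.65% / 16.64% = 1.1227
β_P = Σ w_i β_i = 0.18×1.1625 + 0.49×1.5145 + 0.06×1.2364 + 0.27×1.1227 = 1.3287
E(R_P) = R_f + β_P × MRP = 4.9% + 1.3287 × 6.5% = 13.54%

13.54%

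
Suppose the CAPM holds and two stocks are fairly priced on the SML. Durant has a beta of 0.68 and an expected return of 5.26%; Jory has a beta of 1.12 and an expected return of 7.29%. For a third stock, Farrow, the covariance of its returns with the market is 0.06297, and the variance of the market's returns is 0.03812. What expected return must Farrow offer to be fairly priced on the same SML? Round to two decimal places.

9.74%

MRP = (7.29% − 5.26%) / (1.12 − 0.68) = 4.6136%
R_f = 5.26% − 0.68 × 4.6136% = 2.1228%
β_Farrow = Cov / Var(R_m) = 0.06297 / 0.03812 = 1.6519
E(R_Farrow) = R_f + β × MRP = 2.1228% + 1.6519 × 4.6136% = 9.74%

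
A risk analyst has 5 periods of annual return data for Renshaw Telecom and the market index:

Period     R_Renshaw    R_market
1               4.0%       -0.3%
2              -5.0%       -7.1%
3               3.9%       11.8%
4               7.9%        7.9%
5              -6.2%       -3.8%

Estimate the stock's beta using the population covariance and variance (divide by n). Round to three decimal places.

Mean R_i = (4.0 − 5.0 + 3.9 + 7.9 − 6.2) / 5 = 0.9200%
Mean R_m = (-0.3 − 7.1 + 11.8 + 7.9 − 3.8) / 5 = 1.7000%
Σ(R_i − R̄_i)(R_m − R̄_m) = 158.4700  ⇒  Cov = 158.4700 / 5 = 31.6940
Σ(R_m − R̄_m)² = 252.1400  ⇒  Var(R_m) = 252.1400 / 5 = 50.4280
β = Cov / Var(R_m) = 31.6940 / 50.4280 = 0.6285

0.629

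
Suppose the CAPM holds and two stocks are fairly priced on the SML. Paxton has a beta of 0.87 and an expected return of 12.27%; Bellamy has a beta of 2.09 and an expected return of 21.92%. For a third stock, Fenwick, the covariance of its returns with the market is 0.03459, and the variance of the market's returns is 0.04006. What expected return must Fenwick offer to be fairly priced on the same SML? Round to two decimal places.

12.22%

MRP = (21.92% − 12.27%) / (2.09 − 0.87) = 7.9098%
R_f = 12.27% − 0.87 × 7.9098% = 5.3885%
β_Fenwick = Cov / Var(R_m) = 0.03459 / 0.04006 = 0.8635
E(R_Fenwick) = R_f + β × MRP = 5.3885% + 0.8635 × 7.9098% = 12.22%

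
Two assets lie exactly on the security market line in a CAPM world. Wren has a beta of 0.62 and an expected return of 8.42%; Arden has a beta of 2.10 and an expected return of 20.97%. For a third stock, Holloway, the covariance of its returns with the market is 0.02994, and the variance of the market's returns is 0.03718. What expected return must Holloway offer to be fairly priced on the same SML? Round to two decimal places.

9.99%

MRP = (20.97% − 8.42%) / (2.10 − 0.62) = 8.4797%
R_f = 8.42% − 0.62 × 8.4797% = 3.1626%
β_Holloway = Cov / Var(R_m) = 0.02994 / 0.03718 = 0.8053
E(R_Holloway) = R_f + β × MRP = 3.1626% + 0.8053 × 8.4797% = 9.99%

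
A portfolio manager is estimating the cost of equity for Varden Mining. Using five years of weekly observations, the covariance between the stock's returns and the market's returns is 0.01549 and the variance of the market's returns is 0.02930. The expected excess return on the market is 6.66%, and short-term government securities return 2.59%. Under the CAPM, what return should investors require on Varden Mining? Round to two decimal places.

β = Cov(R_i, R_m) / Var(R_m) = 0.01549 / 0.02930 = 0.5287
E(R) = R_f + β × MRP = 2.59% + 0.5287 × 6.66% = 6.11%

6.11%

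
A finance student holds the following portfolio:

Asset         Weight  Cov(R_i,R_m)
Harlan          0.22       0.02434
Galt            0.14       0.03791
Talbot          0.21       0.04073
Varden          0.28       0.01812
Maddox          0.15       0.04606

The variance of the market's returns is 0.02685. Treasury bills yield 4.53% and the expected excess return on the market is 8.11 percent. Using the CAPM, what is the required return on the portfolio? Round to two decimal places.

13.95%

β_Harlan = 0.02434 / 0.02685 = 0.9065
β_Galt = 0.03791 / 0.02685 = 1.4119
β_Talbot = 0.04073 / 0.02685 = 1.5169
β_Varden = 0.01812 / 0.02685 = 0.6749
β_Maddox = 0.04606 / 0.02685 = 1.7155
β_P = Σ w_i β_i = 0.22×0.9065 + 0.14×1.4119 + 0.21×1.5169 + 0.28×0.6749 + 0.15×1.7155 = 1.1619
E(R_P) = R_f + β_P × MRP = 4.53% + 1.1619 × 8.11% = 13.95%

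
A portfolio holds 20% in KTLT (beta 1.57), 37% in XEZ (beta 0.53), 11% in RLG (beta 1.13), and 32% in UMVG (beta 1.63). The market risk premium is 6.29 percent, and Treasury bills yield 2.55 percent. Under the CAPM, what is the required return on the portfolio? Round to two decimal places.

9.82%

β_P = Σ w_i β_i = 0.20×1.57 + 0.37×0.53 + 0.11×1.13 + 0.32×1.63 = 1.1560
E(R_P) = R_f + β_P × MRP = 2.55% + 1.1560 × 6.29% = 9.82%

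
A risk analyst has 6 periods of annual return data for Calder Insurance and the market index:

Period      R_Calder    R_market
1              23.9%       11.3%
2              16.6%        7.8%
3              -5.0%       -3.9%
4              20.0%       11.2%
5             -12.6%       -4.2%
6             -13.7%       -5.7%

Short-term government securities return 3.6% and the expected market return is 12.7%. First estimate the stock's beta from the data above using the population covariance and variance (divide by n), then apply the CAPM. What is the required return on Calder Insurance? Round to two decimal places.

22.51%

Mean R_i = (23.9 + 16.6 − 5.0 + 20.0 − 12.6 − 13.7) / 6 = 4.8667%
Mean R_m = (11.3 + 7.8 − 3.9 + 11.2 − 4.2 − 5.7) / 6 = 2.7500%
Σ(R_i − R̄_i)(R_m − R̄_m) = 693.7600  ⇒  Cov = 693.7600 / 6 = 115.6267
Σ(R_m − R̄_m)² = 333.9350  ⇒  Var(R_m) = 333.9350 / 6 = 55.6558
β = Cov / Var(R_m) = 115.6267 / 55.6558 = 2.0775
MRP = 12.7% − 3.6% = 9.10%
E(R) = R_f + β × MRP = 3.6% + 2.0775 × 9.1% = 22.51%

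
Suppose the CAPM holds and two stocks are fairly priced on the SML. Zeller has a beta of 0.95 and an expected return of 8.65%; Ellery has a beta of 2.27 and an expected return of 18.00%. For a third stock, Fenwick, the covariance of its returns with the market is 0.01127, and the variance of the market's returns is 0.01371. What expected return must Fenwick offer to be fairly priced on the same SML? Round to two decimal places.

7.74%

MRP = (18.00% − 8.65%) / (2.27 − 0.95) = 7.0833%
R_f = 8.65% − 0.95 × 7.0833% = 1.9209%
β_Fenwick = Cov / Var(R_m) = 0.01127 / 0.01371 = 0.8220
E(R_Fenwick) = R_f + β × MRP = 1.9209% + 0.8220 × 7.0833% = 7.74%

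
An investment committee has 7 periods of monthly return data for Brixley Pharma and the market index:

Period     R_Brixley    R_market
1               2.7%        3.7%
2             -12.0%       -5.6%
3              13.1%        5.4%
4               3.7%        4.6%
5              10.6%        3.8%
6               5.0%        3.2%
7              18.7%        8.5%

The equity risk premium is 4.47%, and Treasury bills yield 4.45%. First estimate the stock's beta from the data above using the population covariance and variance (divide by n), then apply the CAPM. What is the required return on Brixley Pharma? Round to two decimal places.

Mean R_i = (2.7 − 12.0 + 13.1 + 3.7 + 10.6 + 5.0 + 18.7) / 7 = 5.9714%
Mean R_m = (3.7 − 5.6 + 5.4 + 4.6 + 3.8 + 3.2 + 8.5) / 7 = 3.3714%
Σ(R_i − R̄_i)(R_m − R̄_m) = 239.2543  ⇒  Cov = 239.2543 / 7 = 34.1792
Σ(R_m − R̄_m)² = 112.7343  ⇒  Var(R_m) = 112.7343 / 7 = 16.1049
β = Cov / Var(R_m) = 34.1792 / 16.1049 = 2.1223
E(R) = R_f + β × MRP = 4.45% + 2.1223 × 4.47% = 13.94%

13.94%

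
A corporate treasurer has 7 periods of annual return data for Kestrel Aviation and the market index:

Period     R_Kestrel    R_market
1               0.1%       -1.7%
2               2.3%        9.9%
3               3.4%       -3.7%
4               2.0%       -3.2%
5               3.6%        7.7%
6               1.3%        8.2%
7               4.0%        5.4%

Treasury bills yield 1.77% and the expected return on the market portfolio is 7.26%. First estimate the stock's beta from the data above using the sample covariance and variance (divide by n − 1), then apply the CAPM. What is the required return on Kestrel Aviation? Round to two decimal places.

2.03%

Mean R_i = (0.1 + 2.3 + 3.4 + 2.0 + 3.6 + 1.3 + 4.0) / 7 = 2.3857%
Mean R_m = (-1.7 + 9.9 − 3.7 − 3.2 + 7.7 + 8.2 + 5.4) / 7 = 3.2286%
Σ(R_i − R̄_i)(R_m − R̄_m) = 9.6829  ⇒  Cov = 9.6829 / 6 = 1.6138
Σ(R_m − R̄_m)² = 207.5543  ⇒  Var(R_m) = 207.5543 / 6 = 34.5924
β = Cov / Var(R_m) = 1.6138 / 34.5924 = 0.0467
MRP = 7.26% − 1.77% = 5.49%
E(R) = R_f + β × MRP = 1.77% + 0.0467 × 5.49% = 2.03%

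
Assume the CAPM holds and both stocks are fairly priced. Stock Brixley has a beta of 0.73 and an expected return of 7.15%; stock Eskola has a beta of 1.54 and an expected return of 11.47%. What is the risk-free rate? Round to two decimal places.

Both satisfy E(R) = R_f + β·MRP, so the slope of the SML is
MRP = (11.47% − 7.15%) / (1.54 − 0.73) = 4.32% / 0.81 = 5.3333%
R_f = E(R_Brixley) − β_Brixley·MRP = 7.15% − 0.73 × 5.3333% = 3.2567%

3.26%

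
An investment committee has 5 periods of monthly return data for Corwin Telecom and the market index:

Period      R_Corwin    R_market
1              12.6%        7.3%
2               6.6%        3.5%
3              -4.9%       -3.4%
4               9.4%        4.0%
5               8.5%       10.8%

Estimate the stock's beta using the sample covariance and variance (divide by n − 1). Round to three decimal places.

1.063

Mean R_i = (12.6 + 6.6 − 4.9 + 9.4 + 8.5) / 5 = 6.4400%
Mean R_m = (7.3 + 3.5 − 3.4 + 4.0 + 10.8) / 5 = 4.4400%
Σ(R_i − R̄_i)(R_m − R̄_m) = 118.1720  ⇒  Cov = 118.1720 / 4 = 29.5430
Σ(R_m − R̄_m)² = 111.1720  ⇒  Var(R_m) = 111.1720 / 4 = 27.7930
β = Cov / Var(R_m) = 29.5430 / 27.7930 = 1.0630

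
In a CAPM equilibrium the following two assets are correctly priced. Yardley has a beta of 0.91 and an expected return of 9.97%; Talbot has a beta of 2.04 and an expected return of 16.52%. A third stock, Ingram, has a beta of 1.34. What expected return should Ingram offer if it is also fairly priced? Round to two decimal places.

MRP (SML slope) = (16.52% − 9.97%) / (2.04 − 0.91) = 6.55% / 1.13 = 5.7965%
R_f (intercept) = 9.97% − 0.91 × 5.7965% = 4.6952%
E(R_Ingram) = R_f + β × MRP = 4.6952% + 1.34 × 5.7965% = 12.46%

12.46%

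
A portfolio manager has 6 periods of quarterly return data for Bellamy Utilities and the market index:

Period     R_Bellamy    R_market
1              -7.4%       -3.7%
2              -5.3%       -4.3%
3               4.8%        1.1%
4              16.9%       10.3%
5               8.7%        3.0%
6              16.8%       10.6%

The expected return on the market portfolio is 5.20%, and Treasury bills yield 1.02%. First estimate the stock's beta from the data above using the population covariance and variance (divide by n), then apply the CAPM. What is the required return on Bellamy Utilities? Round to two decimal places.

Mean R_i = (-7.4 − 5.3 + 4.8 + 16.9 + 8.7 + 16.8) / 6 = 5.7500%
Mean R_m = (-3.7 − 4.3 + 1.1 + 10.3 + 3.0 + 10.6) / 6 = 2.8333%
Σ(R_i − R̄_i)(R_m − R̄_m) = 335.9500  ⇒  Cov = 335.9500 / 6 = 55.9917
Σ(R_m − R̄_m)² = 212.6733  ⇒  Var(R_m) = 212.6733 / 6 = 35.4456
β = Cov / Var(R_m) = 55.9917 / 35.4456 = 1.5797
MRP = 5.20% − 1.02% = 4.18%
E(R) = R_f + β × MRP = 1.02% + 1.5797 × 4.18% = 7.62%

7.62%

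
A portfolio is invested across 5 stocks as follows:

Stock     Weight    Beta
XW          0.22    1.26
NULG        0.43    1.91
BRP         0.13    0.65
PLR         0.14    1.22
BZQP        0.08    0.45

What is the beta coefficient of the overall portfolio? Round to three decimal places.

1.390

β_P = Σ w_i β_i = 0.22×1.26 + 0.43×1.91 + 0.13×0.65 + 0.14×1.22 + 0.08×0.45 = 1.3898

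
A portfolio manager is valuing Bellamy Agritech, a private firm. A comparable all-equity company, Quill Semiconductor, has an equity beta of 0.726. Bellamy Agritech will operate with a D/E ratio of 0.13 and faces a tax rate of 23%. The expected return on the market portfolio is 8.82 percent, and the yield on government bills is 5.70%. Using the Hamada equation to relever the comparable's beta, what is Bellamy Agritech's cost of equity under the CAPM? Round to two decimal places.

β_L = β_U × [1 + (1 − t)(D/E)] = 0.726 × [1 + (1 − 0.23) × 0.13]
    = 0.726 × [1 + 0.77 × 0.13] = 0.726 × 1.1001 = 0.7987
MRP = 8.82% − 5.70% = 3.12%
E(R) = R_f + β_L × MRP = 5.70% + 0.7987 × 3.12% = 8.19%

8.19%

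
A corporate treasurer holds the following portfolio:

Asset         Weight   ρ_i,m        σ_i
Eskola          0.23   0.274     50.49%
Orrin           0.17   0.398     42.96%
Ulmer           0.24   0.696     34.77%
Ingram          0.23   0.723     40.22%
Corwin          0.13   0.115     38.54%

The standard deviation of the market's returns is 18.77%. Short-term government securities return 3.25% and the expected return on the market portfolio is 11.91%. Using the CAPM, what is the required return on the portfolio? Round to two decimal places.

β_Eskola = 0.274 × 50.49% / 18.77% = 0.7370
β_Orrin = 0.398 × 42.96% / 18.77% = 0.9109
β_Ulmer = 0.696 × 34.77% / 18.77% = 1.2893
β_Ingram = 0.723 × 40.22% / 18.77% = 1.5492
β_Corwin = 0.115 × 38.54% / 18.77% = 0.2361
β_P = Σ w_i β_i = 0.23×0.7370 + 0.17×0.9109 + 0.24×1.2893 + 0.23×1.5492 + 0.13×0.2361 = 1.0208
MRP = 11.91% − 3.25% = 8.66%
E(R_P) = R_f + β_P × MRP = 3.25% + 1.0208 × 8.66% = 12.09%

12.09%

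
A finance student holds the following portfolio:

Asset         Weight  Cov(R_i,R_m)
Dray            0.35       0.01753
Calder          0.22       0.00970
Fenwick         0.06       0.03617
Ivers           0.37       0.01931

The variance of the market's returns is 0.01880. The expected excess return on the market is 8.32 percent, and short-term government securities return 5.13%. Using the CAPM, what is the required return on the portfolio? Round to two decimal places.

β_Dray = 0.01753 / 0.01880 = 0.9324
β_Calder = 0.00970 / 0.01880 = 0.5160
β_Fenwick = 0.03617 / 0.01880 = 1.9239
β_Ivers = 0.01931 / 0.01880 = 1.0271
β_P = Σ w_i β_i = 0.35×0.9324 + 0.22×0.5160 + 0.06×1.9239 + 0.37×1.0271 = 0.9353
E(R_P) = R_f + β_P × MRP = 5.13% + 0.9353 × 8.32% = 12.91%

12.91%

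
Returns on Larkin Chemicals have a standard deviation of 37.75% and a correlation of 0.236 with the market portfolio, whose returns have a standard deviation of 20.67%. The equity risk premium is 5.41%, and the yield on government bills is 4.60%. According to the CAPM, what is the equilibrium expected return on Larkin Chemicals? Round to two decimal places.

β = ρ × σ_i / σ_m = 0.236 × 37.75% / 20.67% = 0.4310
E(R) = 4.60% + 0.4310 × 5.41% = 6.93%

6.93%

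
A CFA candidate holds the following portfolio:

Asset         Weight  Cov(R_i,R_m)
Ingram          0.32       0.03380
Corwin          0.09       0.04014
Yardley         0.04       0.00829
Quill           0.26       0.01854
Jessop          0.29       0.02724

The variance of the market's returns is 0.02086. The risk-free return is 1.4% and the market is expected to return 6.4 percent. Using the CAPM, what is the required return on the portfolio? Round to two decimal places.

β_Ingram = 0.03380 / 0.02086 = 1.6203
β_Corwin = 0.04014 / 0.02086 = 1.9243
β_Yardley = 0.00829 / 0.02086 = 0.3974
β_Quill = 0.01854 / 0.02086 = 0.8888
β_Jessop = 0.02724 / 0.02086 = 1.3058
β_P = Σ w_i β_i = 0.32×1.6203 + 0.09×1.9243 + 0.04×0.3974 + 0.26×0.8888 + 0.29×1.3058 = 1.3173
MRP = 6.4% − 1.4% = 5.00%
E(R_P) = R_f + β_P × MRP = 1.4% + 1.3173 × 5.0% = 7.99%

7.99%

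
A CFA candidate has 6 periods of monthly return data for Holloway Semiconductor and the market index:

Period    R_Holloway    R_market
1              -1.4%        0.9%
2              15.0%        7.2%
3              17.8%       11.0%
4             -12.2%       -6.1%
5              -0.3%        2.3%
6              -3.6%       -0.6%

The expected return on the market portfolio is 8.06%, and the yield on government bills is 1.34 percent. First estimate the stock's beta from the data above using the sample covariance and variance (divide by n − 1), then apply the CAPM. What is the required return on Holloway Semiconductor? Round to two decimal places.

Mean R_i = (-1.4 + 15.0 + 17.8 − 12.2 − 0.3 − 3.6) / 6 = 2.5500%
Mean R_m = (0.9 + 7.2 + 11.0 − 6.1 + 2.3 − 0.6) / 6 = 2.4500%
Σ(R_i − R̄_i)(R_m − R̄_m) = 340.9450  ⇒  Cov = 340.9450 / 5 = 68.1890
Σ(R_m − R̄_m)² = 180.4950  ⇒  Var(R_m) = 180.4950 / 5 = 36.0990
β = Cov / Var(R_m) = 68.1890 / 36.0990 = 1.8889
MRP = 8.06% − 1.34% = 6.72%
E(R) = R_f + β × MRP = 1.34% + 1.8889 × 6.72% = 14.03%

14.03%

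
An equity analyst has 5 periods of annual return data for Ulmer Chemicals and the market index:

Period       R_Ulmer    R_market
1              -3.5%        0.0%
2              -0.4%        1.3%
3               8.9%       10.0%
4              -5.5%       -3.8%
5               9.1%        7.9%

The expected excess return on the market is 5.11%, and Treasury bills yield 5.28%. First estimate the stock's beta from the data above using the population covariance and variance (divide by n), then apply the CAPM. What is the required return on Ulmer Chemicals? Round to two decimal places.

Mean R_i = (-3.5 − 0.4 + 8.9 − 5.5 + 9.1) / 5 = 1.7200%
Mean R_m = (0.0 + 1.3 + 10.0 − 3.8 + 7.9) / 5 = 3.0800%
Σ(R_i − R̄_i)(R_m − R̄_m) = 154.7820  ⇒  Cov = 154.7820 / 5 = 30.9564
Σ(R_m − R̄_m)² = 131.1080  ⇒  Var(R_m) = 131.1080 / 5 = 26.2216
β = Cov / Var(R_m) = 30.9564 / 26.2216 = 1.1806
E(R) = R_f + β × MRP = 5.28% + 1.1806 × 5.11% = 11.31%

11.31%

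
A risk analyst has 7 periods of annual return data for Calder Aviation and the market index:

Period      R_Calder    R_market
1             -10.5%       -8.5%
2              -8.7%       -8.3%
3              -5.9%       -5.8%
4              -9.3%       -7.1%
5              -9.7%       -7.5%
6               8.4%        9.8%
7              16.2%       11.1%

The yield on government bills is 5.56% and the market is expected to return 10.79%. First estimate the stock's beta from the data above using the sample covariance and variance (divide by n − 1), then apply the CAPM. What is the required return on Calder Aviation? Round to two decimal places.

11.79%

Mean R_i = (-10.5 − 8.7 − 5.9 − 9.3 − 9.7 + 8.4 + 16.2) / 7 = -2.7857%
Mean R_m = (-8.5 − 8.3 − 5.8 − 7.1 − 7.5 + 9.8 + 11.1) / 7 = -2.3286%
Σ(R_i − R̄_i)(R_m − R̄_m) = 551.1929  ⇒  Cov = 551.1929 / 6 = 91.8655
Σ(R_m − R̄_m)² = 462.7343  ⇒  Var(R_m) = 462.7343 / 6 = 77.1224
β = Cov / Var(R_m) = 91.8655 / 77.1224 = 1.1912
MRP = 10.79% − 5.56% = 5.23%
E(R) = R_f + β × MRP = 5.56% + 1.1912 × 5.23% = 11.79%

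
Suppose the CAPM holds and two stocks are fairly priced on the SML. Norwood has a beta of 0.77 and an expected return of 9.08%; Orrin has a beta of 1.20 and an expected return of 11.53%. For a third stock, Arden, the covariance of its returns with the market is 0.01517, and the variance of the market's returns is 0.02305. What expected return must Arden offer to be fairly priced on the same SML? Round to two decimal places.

MRP = (11.53% − 9.08%) / (1.20 − 0.77) = 5.6977%
R_f = 9.08% − 0.77 × 5.6977% = 4.6928%
β_Arden = Cov / Var(R_m) = 0.01517 / 0.02305 = 0.6581
E(R_Arden) = R_f + β × MRP = 4.6928% + 0.6581 × 5.6977% = 8.44%

8.44%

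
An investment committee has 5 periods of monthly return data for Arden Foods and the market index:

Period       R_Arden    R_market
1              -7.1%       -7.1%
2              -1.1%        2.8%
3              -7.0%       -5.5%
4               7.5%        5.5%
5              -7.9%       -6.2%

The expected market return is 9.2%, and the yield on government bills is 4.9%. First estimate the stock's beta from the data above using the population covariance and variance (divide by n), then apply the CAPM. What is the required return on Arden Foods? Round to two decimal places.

Mean R_i = (-7.1 − 1.1 − 7.0 + 7.5 − 7.9) / 5 = -3.1200%
Mean R_m = (-7.1 + 2.8 − 5.5 + 5.5 − 6.2) / 5 = -2.1000%
Σ(R_i − R̄_i)(R_m − R̄_m) = 143.3000  ⇒  Cov = 143.3000 / 5 = 28.6600
Σ(R_m − R̄_m)² = 135.1400  ⇒  Var(R_m) = 135.1400 / 5 = 27.0280
β = Cov / Var(R_m) = 28.6600 / 27.0280 = 1.0604
MRP = 9.2% − 4.9% = 4.30%
E(R) = R_f + β × MRP = 4.9% + 1.0604 × 4.3% = 9.46%

9.46%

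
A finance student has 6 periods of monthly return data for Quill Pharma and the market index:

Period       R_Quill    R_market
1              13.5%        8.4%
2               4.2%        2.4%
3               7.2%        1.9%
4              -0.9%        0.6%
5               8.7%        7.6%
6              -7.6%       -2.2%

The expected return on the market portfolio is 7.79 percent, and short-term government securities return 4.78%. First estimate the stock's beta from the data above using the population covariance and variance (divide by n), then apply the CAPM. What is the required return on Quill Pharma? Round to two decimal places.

Mean R_i = (13.5 + 4.2 + 7.2 − 0.9 + 8.7 − 7.6) / 6 = 4.1833%
Mean R_m = (8.4 + 2.4 + 1.9 + 0.6 + 7.6 − 2.2) / 6 = 3.1167%
Σ(R_i − R̄_i)(R_m − R̄_m) = 141.2317  ⇒  Cov = 141.2317 / 6 = 23.5386
Σ(R_m − R̄_m)² = 84.6083  ⇒  Var(R_m) = 84.6083 / 6 = 14.1014
β = Cov / Var(R_m) = 23.5386 / 14.1014 = 1.6692
MRP = 7.79% − 4.78% = 3.01%
E(R) = R_f + β × MRP = 4.78% + 1.6692 × 3.01% = 9.80%

9.80%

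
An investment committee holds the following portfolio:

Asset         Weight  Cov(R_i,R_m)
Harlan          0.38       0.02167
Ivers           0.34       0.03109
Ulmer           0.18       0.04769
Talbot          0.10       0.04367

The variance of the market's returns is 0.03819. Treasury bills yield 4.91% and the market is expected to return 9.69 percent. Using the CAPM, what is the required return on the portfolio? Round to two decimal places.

8.88%

β_Harlan = 0.02167 / 0.03819 = 0.5674
β_Ivers = 0.03109 / 0.03819 = 0.8141
β_Ulmer = 0.04769 / 0.03819 = 1.2488
β_Talbot = 0.04367 / 0.03819 = 1.1435
β_P = Σ w_i β_i = 0.38×0.5674 + 0.34×0.8141 + 0.18×1.2488 + 0.10×1.1435 = 0.8315
MRP = 9.69% − 4.91% = 4.78%
E(R_P) = R_f + β_P × MRP = 4.91% + 0.8315 × 4.78% = 8.88%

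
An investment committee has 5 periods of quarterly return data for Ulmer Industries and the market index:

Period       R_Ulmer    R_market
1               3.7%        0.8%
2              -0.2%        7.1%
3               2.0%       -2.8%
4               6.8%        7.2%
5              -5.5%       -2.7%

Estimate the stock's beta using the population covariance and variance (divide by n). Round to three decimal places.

Mean R_i = (3.7 − 0.2 + 2.0 + 6.8 − 5.5) / 5 = 1.3600%
Mean R_m = (0.8 + 7.1 − 2.8 + 7.2 − 2.7) / 5 = 1.9200%
Σ(R_i − R̄_i)(R_m − R̄_m) = 46.6940  ⇒  Cov = 46.6940 / 5 = 9.3388
Σ(R_m − R̄_m)² = 99.5880  ⇒  Var(R_m) = 99.5880 / 5 = 19.9176
β = Cov / Var(R_m) = 9.3388 / 19.9176 = 0.4689

0.469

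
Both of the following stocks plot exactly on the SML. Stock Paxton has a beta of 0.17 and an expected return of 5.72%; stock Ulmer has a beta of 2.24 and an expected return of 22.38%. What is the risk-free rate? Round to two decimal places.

Both satisfy E(R) = R_f + β·MRP, so the slope of the SML is
MRP = (22.38% − 5.72%) / (2.24 − 0.17) = 16.66% / 2.07 = 8.0483%
R_f = E(R_Paxton) − β_Paxton·MRP = 5.72% − 0.17 × 8.0483% = 4.3518%

4.35%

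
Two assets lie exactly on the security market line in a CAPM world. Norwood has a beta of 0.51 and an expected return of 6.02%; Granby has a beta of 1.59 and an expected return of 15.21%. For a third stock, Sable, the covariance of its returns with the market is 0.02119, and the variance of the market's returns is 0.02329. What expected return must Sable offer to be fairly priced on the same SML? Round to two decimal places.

MRP = (15.21% − 6.02%) / (1.59 − 0.51) = 8.5093%
R_f = 6.02% − 0.51 × 8.5093% = 1.6803%
β_Sable = Cov / Var(R_m) = 0.02119 / 0.02329 = 0.9098
E(R_Sable) = R_f + β × MRP = 1.6803% + 0.9098 × 8.5093% = 9.42%

9.42%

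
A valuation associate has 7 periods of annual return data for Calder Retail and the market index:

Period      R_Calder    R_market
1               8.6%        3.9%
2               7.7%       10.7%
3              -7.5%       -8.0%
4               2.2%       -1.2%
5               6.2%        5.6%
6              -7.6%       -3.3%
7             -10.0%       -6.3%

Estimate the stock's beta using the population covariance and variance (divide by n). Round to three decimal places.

Mean R_i = (8.6 + 7.7 − 7.5 + 2.2 + 6.2 − 7.6 − 10.0) / 7 = -0.0571%
Mean R_m = (3.9 + 10.7 − 8.0 − 1.2 + 5.6 − 3.3 − 6.3) / 7 = 0.2000%
Σ(R_i − R̄_i)(R_m − R̄_m) = 296.1700  ⇒  Cov = 296.1700 / 7 = 42.3100
Σ(R_m − R̄_m)² = 276.8000  ⇒  Var(R_m) = 276.8000 / 7 = 39.5429
β = Cov / Var(R_m) = 42.3100 / 39.5429 = 1.0700

1.070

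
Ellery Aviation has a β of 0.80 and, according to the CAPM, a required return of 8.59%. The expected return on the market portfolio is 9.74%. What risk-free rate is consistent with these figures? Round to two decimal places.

3.99%

E(R) = R_f + β(E(R_m) − R_f) = R_f(1 − β) + β·E(R_m)
8.59% = R_f × (1 − 0.80) + 0.80 × 9.74%
8.59% = R_f × 0.20 + 7.7920%
R_f = (8.59% − 7.7920%) / 0.20 = 3.99%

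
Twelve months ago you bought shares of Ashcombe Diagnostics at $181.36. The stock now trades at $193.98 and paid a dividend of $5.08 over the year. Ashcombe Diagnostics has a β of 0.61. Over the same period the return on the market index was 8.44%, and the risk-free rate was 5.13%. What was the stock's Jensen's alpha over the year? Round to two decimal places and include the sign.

Realised HPR = (P1 + D1 − P0) / P0 = (193.98 + 5.08 − 181.36) / 181.36 = 17.70 / 181.36 = 9.7596%
MRP = 8.44% − 5.13% = 3.31%
CAPM required = R_f + β·MRP = 5.13% + 0.61 × 3.31% = 7.1491%
α = realised − required = 9.7596% − 7.1491% = +2.61%

+2.61%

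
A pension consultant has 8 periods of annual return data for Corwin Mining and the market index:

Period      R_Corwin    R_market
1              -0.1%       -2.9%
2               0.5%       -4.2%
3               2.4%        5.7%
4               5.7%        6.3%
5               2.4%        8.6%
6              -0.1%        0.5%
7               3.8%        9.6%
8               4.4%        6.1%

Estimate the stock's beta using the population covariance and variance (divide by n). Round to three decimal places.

Mean R_i = (-0.1 + 0.5 + 2.4 + 5.7 + 2.4 − 0.1 + 3.8 + 4.4) / 8 = 2.3750%
Mean R_m = (-2.9 − 4.2 + 5.7 + 6.3 + 8.6 + 0.5 + 9.6 + 6.1) / 8 = 3.7125%
Σ(R_i − R̄_i)(R_m − R̄_m) = 61.1525  ⇒  Cov = 61.1525 / 8 = 7.6441
Σ(R_m − R̄_m)² = 191.5488  ⇒  Var(R_m) = 191.5488 / 8 = 23.9436
β = Cov / Var(R_m) = 7.6441 / 23.9436 = 0.3193

0.319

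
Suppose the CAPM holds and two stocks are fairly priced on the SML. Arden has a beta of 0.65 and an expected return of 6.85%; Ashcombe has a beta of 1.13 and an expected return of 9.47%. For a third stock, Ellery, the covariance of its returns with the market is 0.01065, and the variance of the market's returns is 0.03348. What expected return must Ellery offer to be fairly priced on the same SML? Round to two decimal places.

5.04%

MRP = (9.47% − 6.85%) / (1.13 − 0.65) = 5.4583%
R_f = 6.85% − 0.65 × 5.4583% = 3.3021%
β_Ellery = Cov / Var(R_m) = 0.01065 / 0.03348 = 0.3181
E(R_Ellery) = R_f + β × MRP = 3.3021% + 0.3181 × 5.4583% = 5.04%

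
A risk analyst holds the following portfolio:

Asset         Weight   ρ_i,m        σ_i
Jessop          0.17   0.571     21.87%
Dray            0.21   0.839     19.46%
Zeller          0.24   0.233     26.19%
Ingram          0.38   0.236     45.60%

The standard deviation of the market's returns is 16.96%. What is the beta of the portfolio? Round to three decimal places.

β_Jessop = 0.571 × 21.87% / 16.96% = 0.7363
β_Dray = 0.839 × 19.46% / 16.96% = 0.9627
β_Zeller = 0.233 × 26.19% / 16.96% = 0.3598
β_Ingram = 0.236 × 45.60% / 16.96% = 0.6345
β_P = Σ w_i β_i = 0.17×0.7363 + 0.21×0.9627 + 0.24×0.3598 + 0.38×0.6345 = 0.6548

0.655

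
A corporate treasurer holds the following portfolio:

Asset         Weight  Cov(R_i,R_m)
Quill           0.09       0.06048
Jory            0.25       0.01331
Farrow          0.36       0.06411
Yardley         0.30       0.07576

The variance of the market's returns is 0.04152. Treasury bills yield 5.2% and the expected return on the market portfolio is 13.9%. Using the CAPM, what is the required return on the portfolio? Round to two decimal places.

β_Quill = 0.06048 / 0.04152 = 1.4566
β_Jory = 0.01331 / 0.04152 = 0.3206
β_Farrow = 0.06411 / 0.04152 = 1.5441
β_Yardley = 0.07576 / 0.04152 = 1.8247
β_P = Σ w_i β_i = 0.09×1.4566 + 0.25×0.3206 + 0.36×1.5441 + 0.30×1.8247 = 1.3145
MRP = 13.9% − 5.2% = 8.70%
E(R_P) = R_f + β_P × MRP = 5.2% + 1.3145 × 8.7% = 16.64%

16.64%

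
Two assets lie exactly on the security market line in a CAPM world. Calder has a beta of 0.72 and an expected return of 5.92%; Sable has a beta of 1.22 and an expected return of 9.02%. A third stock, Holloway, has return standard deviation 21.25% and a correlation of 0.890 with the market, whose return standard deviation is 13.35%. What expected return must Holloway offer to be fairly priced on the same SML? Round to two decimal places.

MRP = (9.02% − 5.92%) / (1.22 − 0.72) = 6.2000%
R_f = 5.92% − 0.72 × 6.2000% = 1.4560%
β_Holloway = ρ·σ_i/σ_m = 0.890 × 21.25 / 13.35 = 1.4167
E(R_Holloway) = R_f + β × MRP = 1.4560% + 1.4167 × 6.2000% = 10.24%

10.24%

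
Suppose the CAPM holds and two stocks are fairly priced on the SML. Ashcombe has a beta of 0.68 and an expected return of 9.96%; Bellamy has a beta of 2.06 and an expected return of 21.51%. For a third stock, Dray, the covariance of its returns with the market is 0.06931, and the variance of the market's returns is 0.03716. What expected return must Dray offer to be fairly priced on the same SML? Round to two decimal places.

MRP = (21.51% − 9.96%) / (2.06 − 0.68) = 8.3696%
R_f = 9.96% − 0.68 × 8.3696% = 4.2687%
β_Dray = Cov / Var(R_m) = 0.06931 / 0.03716 = 1.8652
E(R_Dray) = R_f + β × MRP = 4.2687% + 1.8652 × 8.3696% = 19.88%

19.88%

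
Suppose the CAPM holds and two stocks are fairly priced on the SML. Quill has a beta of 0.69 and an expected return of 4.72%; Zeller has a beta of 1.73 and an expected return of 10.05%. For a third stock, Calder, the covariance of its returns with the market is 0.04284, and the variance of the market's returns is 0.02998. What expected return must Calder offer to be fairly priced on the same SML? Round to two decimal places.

MRP = (10.05% − 4.72%) / (1.73 − 0.69) = 5.1250%
R_f = 4.72% − 0.69 × 5.1250% = 1.1838%
β_Calder = Cov / Var(R_m) = 0.04284 / 0.02998 = 1.4290
E(R_Calder) = R_f + β × MRP = 1.1838% + 1.4290 × 5.1250% = 8.51%

8.51%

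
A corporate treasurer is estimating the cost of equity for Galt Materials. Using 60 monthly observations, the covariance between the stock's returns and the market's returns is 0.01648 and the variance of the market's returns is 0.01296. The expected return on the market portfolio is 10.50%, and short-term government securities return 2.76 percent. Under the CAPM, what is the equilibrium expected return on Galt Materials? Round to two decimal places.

β = Cov(R_i, R_m) / Var(R_m) = 0.01648 / 0.01296 = 1.2716
MRP = 10.50% − 2.76% = 7.74%
E(R) = R_f + β × MRP = 2.76% + 1.2716 × 7.74% = 12.60%

12.60%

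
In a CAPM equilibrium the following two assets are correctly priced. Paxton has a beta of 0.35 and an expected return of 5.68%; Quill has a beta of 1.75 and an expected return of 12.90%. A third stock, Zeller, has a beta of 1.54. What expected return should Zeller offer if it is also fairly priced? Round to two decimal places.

11.82%

MRP (SML slope) = (12.90% − 5.68%) / (1.75 − 0.35) = 7.22% / 1.40 = 5.1571%
R_f (intercept) = 5.68% − 0.35 × 5.1571% = 3.8750%
E(R_Zeller) = R_f + β × MRP = 3.8750% + 1.54 × 5.1571% = 11.82%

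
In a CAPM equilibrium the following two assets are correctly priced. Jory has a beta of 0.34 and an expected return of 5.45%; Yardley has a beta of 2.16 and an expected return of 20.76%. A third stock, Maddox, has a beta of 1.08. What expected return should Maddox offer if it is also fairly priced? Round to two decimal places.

MRP (SML slope) = (20.76% − 5.45%) / (2.16 − 0.34) = 15.31% / 1.82 = 8.4121%
R_f (intercept) = 5.45% − 0.34 × 8.4121% = 2.5899%
E(R_Maddox) = R_f + β × MRP = 2.5899% + 1.08 × 8.4121% = 11.67%

11.67%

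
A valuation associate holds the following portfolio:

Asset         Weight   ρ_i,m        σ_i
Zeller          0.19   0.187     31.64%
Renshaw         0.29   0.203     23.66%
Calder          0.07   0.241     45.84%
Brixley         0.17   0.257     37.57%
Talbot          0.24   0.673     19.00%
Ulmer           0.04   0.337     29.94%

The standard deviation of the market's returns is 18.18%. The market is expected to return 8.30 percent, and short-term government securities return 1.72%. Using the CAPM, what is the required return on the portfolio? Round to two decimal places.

4.76%

β_Zeller = 0.187 × 31.64% / 18.18% = 0.3254
β_Renshaw = 0.203 × 23.66% / 18.18% = 0.2642
β_Calder = 0.241 × 45.84% / 18.18% = 0.6077
β_Brixley = 0.257 × 37.57% / 18.18% = 0.5311
β_Talbot = 0.673 × 19.00% / 18.18% = 0.7034
β_Ulmer = 0.337 × 29.94% / 18.18% = 0.5550
β_P = Σ w_i β_i = 0.19×0.3254 + 0.29×0.2642 + 0.07×0.6077 + 0.17×0.5311 + 0.24×0.7034 + 0.04×0.5550 = 0.4623
MRP = 8.30% − 1.72% = 6.58%
E(R_P) = R_f + β_P × MRP = 1.72% + 0.4623 × 6.58% = 4.76%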